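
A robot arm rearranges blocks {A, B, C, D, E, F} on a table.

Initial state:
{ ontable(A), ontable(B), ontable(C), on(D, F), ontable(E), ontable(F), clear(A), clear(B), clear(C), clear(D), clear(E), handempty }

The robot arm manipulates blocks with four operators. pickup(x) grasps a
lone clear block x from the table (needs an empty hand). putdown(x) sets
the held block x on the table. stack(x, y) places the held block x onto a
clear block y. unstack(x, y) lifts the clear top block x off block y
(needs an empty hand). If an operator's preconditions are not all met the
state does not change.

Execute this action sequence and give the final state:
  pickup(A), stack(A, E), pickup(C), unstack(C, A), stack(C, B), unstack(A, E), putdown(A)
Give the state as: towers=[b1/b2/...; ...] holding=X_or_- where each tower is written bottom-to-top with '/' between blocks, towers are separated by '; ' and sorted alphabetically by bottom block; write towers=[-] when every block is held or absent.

step 1 (pickup(A)): towers=[B; C; E; F/D] holding=A
step 2 (stack(A, E)): towers=[B; C; E/A; F/D] holding=-
step 3 (pickup(C)): towers=[B; E/A; F/D] holding=C
step 4 (unstack(C, A)) [no-op]: towers=[B; E/A; F/D] holding=C
step 5 (stack(C, B)): towers=[B/C; E/A; F/D] holding=-
step 6 (unstack(A, E)): towers=[B/C; E; F/D] holding=A
step 7 (putdown(A)): towers=[A; B/C; E; F/D] holding=-

towers=[A; B/C; E; F/D] holding=-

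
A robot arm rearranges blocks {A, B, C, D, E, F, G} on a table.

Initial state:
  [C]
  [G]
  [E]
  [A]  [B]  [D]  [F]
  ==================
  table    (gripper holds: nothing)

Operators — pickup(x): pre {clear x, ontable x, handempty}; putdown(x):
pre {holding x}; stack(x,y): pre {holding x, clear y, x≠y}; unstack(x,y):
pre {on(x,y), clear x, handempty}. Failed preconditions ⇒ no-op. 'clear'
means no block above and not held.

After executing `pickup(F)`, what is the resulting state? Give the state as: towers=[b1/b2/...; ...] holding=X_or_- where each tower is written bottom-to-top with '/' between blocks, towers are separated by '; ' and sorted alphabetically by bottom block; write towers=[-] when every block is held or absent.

before: towers=[A/E/G/C; B; D; F] holding=-
pre[pickup(F)]: clear(F) yes, ontable(F) yes, handempty yes
all met → apply pickup(F)
after:  towers=[A/E/G/C; B; D] holding=F

towers=[A/E/G/C; B; D] holding=F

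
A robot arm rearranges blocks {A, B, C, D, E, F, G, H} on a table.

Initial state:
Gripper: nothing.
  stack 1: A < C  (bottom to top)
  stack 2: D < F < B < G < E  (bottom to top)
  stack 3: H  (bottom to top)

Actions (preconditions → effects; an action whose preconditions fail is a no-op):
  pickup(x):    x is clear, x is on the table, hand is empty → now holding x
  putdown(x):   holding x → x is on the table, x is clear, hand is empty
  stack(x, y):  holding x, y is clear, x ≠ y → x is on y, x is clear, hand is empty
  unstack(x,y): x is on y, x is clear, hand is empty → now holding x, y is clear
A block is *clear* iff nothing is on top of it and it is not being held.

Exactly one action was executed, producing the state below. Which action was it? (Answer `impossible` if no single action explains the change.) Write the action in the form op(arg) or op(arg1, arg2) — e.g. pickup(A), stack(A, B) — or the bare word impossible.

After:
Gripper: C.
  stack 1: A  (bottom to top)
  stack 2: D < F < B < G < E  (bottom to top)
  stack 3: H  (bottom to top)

target: towers=[A; D/F/B/G/E; H] holding=C
     unstack(E, G) → towers=[A/C; D/F/B/G; H] holding=E
         pickup(H) → towers=[A/C; D/F/B/G/E] holding=H
     unstack(C, A) → towers=[A; D/F/B/G/E; H] holding=C  ← match

unstack(C, A)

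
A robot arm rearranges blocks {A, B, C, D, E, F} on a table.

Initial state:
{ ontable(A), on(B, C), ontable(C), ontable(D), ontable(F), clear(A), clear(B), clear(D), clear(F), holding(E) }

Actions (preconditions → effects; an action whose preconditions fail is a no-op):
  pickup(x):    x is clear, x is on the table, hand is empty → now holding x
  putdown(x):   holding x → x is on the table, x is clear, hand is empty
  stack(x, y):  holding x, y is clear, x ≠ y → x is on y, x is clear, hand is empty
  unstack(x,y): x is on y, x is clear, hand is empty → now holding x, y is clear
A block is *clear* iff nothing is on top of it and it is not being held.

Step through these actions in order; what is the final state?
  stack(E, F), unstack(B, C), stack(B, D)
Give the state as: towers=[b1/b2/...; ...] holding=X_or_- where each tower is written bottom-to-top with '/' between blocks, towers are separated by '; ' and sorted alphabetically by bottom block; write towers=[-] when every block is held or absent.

step 1 (stack(E, F)): towers=[A; C/B; D; F/E] holding=-
step 2 (unstack(B, C)): towers=[A; C; D; F/E] holding=B
step 3 (stack(B, D)): towers=[A; C; D/B; F/E] holding=-

towers=[A; C; D/B; F/E] holding=-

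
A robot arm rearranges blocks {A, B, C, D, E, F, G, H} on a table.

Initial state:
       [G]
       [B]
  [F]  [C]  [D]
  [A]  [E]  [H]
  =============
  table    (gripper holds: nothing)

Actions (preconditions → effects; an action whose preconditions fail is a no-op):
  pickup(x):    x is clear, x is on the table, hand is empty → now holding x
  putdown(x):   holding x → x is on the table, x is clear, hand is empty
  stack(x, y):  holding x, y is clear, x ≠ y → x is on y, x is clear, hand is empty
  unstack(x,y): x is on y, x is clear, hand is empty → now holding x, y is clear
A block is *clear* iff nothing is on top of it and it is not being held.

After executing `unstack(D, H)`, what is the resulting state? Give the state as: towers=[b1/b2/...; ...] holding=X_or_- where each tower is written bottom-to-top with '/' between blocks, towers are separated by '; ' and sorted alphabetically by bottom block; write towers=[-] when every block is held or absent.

before: towers=[A/F; E/C/B/G; H/D] holding=-
pre[unstack(D, H)]: on(D,H) yes, clear(D) yes, handempty yes
all met → apply unstack(D, H)
after:  towers=[A/F; E/C/B/G; H] holding=D

towers=[A/F; E/C/B/G; H] holding=D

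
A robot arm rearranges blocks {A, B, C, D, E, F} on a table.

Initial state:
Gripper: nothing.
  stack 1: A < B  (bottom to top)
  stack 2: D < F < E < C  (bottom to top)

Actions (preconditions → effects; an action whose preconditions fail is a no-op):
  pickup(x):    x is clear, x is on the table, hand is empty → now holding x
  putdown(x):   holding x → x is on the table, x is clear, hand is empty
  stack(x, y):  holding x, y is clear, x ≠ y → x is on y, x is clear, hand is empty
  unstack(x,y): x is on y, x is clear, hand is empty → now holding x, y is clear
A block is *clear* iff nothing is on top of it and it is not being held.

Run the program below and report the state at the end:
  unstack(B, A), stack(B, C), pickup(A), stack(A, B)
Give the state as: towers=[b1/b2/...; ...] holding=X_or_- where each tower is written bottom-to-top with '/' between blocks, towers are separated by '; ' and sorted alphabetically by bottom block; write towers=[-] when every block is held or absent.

towers=[D/F/E/C/B/A] holding=-

step 1 (unstack(B, A)): towers=[A; D/F/E/C] holding=B
step 2 (stack(B, C)): towers=[A; D/F/E/C/B] holding=-
step 3 (pickup(A)): towers=[D/F/E/C/B] holding=A
step 4 (stack(A, B)): towers=[D/F/E/C/B/A] holding=-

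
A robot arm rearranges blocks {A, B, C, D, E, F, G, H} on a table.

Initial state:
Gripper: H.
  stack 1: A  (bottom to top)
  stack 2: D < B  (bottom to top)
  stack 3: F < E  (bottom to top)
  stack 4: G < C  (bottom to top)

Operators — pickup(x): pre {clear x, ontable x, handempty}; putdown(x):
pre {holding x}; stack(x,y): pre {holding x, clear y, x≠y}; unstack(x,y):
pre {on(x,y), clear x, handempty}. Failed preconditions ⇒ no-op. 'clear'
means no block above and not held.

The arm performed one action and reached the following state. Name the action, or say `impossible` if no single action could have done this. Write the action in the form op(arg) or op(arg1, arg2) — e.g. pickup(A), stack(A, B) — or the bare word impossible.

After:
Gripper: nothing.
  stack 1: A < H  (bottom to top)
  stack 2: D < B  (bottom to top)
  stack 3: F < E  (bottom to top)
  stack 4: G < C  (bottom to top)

stack(H, A)

target: towers=[A/H; D/B; F/E; G/C] holding=-
        putdown(H) → towers=[A; D/B; F/E; G/C; H] holding=-
       stack(H, A) → towers=[A/H; D/B; F/E; G/C] holding=-  ← match
       stack(H, E) → towers=[A; D/B; F/E/H; G/C] holding=-
       stack(H, B) → towers=[A; D/B/H; F/E; G/C] holding=-
       stack(H, C) → towers=[A; D/B; F/E; G/C/H] holding=-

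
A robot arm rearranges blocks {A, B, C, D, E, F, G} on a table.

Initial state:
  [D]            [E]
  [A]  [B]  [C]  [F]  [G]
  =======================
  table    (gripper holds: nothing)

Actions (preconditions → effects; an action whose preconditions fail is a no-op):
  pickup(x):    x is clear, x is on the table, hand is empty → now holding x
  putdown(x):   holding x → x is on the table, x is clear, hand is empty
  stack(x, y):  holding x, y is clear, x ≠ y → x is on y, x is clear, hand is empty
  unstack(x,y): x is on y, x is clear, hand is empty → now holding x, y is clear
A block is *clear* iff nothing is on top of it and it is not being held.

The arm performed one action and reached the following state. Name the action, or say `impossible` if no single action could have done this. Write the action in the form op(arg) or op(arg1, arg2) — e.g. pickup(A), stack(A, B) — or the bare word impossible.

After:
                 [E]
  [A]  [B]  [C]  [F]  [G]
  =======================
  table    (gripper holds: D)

unstack(D, A)

target: towers=[A; B; C; F/E; G] holding=D
         pickup(B) → towers=[A/D; C; F/E; G] holding=B
         pickup(G) → towers=[A/D; B; C; F/E] holding=G
     unstack(D, A) → towers=[A; B; C; F/E; G] holding=D  ← match
     unstack(E, F) → towers=[A/D; B; C; F; G] holding=E
         pickup(C) → towers=[A/D; B; F/E; G] holding=C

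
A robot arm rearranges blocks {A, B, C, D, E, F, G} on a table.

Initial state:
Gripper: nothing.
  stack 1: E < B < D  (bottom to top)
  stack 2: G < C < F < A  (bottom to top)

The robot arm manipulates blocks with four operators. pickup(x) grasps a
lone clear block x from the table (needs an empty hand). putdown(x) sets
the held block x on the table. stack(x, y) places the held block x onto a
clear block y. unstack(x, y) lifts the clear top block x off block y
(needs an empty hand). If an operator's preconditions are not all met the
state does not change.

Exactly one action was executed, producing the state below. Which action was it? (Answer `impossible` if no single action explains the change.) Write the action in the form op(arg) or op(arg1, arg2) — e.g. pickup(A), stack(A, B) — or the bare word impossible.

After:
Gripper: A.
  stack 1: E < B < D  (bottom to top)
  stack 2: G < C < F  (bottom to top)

target: towers=[E/B/D; G/C/F] holding=A
     unstack(D, B) → towers=[E/B; G/C/F/A] holding=D
     unstack(A, F) → towers=[E/B/D; G/C/F] holding=A  ← match

unstack(A, F)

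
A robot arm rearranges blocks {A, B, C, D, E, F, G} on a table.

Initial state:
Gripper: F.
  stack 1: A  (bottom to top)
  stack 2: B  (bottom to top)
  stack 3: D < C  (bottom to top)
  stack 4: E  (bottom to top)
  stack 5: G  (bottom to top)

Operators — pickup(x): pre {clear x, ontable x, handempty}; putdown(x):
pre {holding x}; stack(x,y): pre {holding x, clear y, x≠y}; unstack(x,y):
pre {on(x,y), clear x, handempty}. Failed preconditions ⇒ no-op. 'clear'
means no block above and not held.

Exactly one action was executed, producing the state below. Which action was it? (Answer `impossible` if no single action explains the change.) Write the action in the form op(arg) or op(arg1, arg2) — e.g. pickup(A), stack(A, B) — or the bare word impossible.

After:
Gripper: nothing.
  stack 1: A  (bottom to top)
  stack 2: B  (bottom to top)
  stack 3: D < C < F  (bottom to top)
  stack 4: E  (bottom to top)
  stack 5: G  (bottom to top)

target: towers=[A; B; D/C/F; E; G] holding=-
        putdown(F) → towers=[A; B; D/C; E; F; G] holding=-
       stack(F, B) → towers=[A; B/F; D/C; E; G] holding=-
       stack(F, G) → towers=[A; B; D/C; E; G/F] holding=-
       stack(F, A) → towers=[A/F; B; D/C; E; G] holding=-
       stack(F, E) → towers=[A; B; D/C; E/F; G] holding=-
       stack(F, C) → towers=[A; B; D/C/F; E; G] holding=-  ← match

stack(F, C)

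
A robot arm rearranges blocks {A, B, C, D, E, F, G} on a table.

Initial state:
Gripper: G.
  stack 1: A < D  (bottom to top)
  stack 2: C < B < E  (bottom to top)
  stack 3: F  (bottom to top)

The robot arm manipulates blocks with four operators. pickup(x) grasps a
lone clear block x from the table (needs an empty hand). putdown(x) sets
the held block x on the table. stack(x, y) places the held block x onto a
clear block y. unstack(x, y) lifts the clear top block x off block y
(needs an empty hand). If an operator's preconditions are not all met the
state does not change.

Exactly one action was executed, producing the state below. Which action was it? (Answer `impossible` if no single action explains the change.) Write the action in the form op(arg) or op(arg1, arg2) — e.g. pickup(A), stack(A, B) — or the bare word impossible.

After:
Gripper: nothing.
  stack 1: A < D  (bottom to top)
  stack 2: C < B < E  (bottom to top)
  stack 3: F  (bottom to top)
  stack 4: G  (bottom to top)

putdown(G)

target: towers=[A/D; C/B/E; F; G] holding=-
        putdown(G) → towers=[A/D; C/B/E; F; G] holding=-  ← match
       stack(G, F) → towers=[A/D; C/B/E; F/G] holding=-
       stack(G, D) → towers=[A/D/G; C/B/E; F] holding=-
       stack(G, E) → towers=[A/D; C/B/E/G; F] holding=-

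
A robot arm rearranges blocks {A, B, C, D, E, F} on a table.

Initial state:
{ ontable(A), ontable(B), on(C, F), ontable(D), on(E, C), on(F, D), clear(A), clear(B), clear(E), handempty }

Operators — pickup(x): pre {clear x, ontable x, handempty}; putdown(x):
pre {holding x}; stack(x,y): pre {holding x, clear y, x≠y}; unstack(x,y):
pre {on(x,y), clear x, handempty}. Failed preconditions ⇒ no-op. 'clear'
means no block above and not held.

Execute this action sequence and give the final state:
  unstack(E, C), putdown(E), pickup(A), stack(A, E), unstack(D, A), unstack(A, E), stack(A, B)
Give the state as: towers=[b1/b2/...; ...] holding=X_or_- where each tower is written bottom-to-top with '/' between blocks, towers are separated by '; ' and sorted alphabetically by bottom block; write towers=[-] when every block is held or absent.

towers=[B/A; D/F/C; E] holding=-

step 1 (unstack(E, C)): towers=[A; B; D/F/C] holding=E
step 2 (putdown(E)): towers=[A; B; D/F/C; E] holding=-
step 3 (pickup(A)): towers=[B; D/F/C; E] holding=A
step 4 (stack(A, E)): towers=[B; D/F/C; E/A] holding=-
step 5 (unstack(D, A)) [no-op]: towers=[B; D/F/C; E/A] holding=-
step 6 (unstack(A, E)): towers=[B; D/F/C; E] holding=A
step 7 (stack(A, B)): towers=[B/A; D/F/C; E] holding=-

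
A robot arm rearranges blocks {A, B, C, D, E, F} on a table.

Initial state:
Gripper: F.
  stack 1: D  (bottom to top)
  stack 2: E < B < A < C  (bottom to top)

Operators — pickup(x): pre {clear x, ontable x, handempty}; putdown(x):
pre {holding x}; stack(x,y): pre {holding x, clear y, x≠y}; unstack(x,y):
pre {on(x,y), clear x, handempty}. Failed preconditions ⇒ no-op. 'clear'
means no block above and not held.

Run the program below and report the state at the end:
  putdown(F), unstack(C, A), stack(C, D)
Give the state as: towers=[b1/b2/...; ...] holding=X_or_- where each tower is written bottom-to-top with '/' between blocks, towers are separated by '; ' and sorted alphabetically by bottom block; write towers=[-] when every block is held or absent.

towers=[D/C; E/B/A; F] holding=-

step 1 (putdown(F)): towers=[D; E/B/A/C; F] holding=-
step 2 (unstack(C, A)): towers=[D; E/B/A; F] holding=C
step 3 (stack(C, D)): towers=[D/C; E/B/A; F] holding=-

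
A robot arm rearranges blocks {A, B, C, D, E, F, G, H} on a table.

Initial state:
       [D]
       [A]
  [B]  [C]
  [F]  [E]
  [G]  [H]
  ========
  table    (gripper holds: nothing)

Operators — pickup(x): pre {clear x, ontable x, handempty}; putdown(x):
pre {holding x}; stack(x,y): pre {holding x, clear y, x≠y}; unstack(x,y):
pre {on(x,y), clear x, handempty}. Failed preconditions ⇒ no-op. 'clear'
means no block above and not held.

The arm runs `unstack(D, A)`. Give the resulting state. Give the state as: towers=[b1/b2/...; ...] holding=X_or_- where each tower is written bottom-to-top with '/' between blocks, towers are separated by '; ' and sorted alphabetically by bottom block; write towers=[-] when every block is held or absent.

before: towers=[G/F/B; H/E/C/A/D] holding=-
pre[unstack(D, A)]: on(D,A) yes, clear(D) yes, handempty yes
all met → apply unstack(D, A)
after:  towers=[G/F/B; H/E/C/A] holding=D

towers=[G/F/B; H/E/C/A] holding=D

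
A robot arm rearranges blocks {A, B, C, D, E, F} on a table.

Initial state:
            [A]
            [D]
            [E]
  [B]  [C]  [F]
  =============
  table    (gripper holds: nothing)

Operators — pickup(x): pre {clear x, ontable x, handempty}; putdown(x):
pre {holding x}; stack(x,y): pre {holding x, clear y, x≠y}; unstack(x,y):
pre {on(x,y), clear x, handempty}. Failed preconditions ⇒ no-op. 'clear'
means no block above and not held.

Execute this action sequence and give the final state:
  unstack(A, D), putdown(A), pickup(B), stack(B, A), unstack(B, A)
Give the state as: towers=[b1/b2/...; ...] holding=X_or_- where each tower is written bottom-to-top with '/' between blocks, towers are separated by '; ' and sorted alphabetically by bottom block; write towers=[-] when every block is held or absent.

step 1 (unstack(A, D)): towers=[B; C; F/E/D] holding=A
step 2 (putdown(A)): towers=[A; B; C; F/E/D] holding=-
step 3 (pickup(B)): towers=[A; C; F/E/D] holding=B
step 4 (stack(B, A)): towers=[A/B; C; F/E/D] holding=-
step 5 (unstack(B, A)): towers=[A; C; F/E/D] holding=B

towers=[A; C; F/E/D] holding=B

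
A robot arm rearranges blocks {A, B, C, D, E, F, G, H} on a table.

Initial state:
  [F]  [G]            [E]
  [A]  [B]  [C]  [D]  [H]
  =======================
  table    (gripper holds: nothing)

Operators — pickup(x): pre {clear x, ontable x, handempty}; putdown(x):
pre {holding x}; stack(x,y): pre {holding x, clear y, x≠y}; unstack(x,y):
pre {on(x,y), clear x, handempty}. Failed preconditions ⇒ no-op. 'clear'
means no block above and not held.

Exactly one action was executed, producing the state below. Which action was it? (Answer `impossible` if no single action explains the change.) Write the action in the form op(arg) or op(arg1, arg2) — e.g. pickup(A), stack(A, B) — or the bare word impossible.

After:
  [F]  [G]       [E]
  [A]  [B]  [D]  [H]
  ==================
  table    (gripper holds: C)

target: towers=[A/F; B/G; D; H/E] holding=C
     unstack(G, B) → towers=[A/F; B; C; D; H/E] holding=G
     unstack(E, H) → towers=[A/F; B/G; C; D; H] holding=E
     unstack(F, A) → towers=[A; B/G; C; D; H/E] holding=F
         pickup(D) → towers=[A/F; B/G; C; H/E] holding=D
         pickup(C) → towers=[A/F; B/G; D; H/E] holding=C  ← match

pickup(C)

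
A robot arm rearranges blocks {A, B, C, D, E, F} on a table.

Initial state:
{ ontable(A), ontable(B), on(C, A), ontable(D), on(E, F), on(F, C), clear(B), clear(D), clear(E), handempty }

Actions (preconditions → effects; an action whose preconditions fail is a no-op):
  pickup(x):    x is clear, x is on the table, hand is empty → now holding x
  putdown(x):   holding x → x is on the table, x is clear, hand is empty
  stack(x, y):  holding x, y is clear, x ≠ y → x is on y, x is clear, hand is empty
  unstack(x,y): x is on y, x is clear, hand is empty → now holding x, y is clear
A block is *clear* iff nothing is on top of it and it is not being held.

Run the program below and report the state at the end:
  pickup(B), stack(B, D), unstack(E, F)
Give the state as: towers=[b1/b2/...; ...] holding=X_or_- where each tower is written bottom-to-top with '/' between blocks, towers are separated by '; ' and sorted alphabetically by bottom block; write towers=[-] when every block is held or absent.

step 1 (pickup(B)): towers=[A/C/F/E; D] holding=B
step 2 (stack(B, D)): towers=[A/C/F/E; D/B] holding=-
step 3 (unstack(E, F)): towers=[A/C/F; D/B] holding=E

towers=[A/C/F; D/B] holding=E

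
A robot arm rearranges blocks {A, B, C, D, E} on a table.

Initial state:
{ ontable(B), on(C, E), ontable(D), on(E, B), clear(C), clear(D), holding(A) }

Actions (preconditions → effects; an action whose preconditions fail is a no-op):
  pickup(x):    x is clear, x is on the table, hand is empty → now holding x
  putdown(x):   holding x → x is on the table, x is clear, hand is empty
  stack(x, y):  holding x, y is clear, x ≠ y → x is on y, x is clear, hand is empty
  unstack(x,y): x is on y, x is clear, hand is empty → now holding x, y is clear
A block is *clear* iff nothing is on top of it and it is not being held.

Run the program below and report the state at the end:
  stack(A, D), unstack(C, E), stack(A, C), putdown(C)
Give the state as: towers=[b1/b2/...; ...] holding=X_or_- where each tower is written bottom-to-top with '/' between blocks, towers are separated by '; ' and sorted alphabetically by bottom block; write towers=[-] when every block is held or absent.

towers=[B/E; C; D/A] holding=-

step 1 (stack(A, D)): towers=[B/E/C; D/A] holding=-
step 2 (unstack(C, E)): towers=[B/E; D/A] holding=C
step 3 (stack(A, C)) [no-op]: towers=[B/E; D/A] holding=C
step 4 (putdown(C)): towers=[B/E; C; D/A] holding=-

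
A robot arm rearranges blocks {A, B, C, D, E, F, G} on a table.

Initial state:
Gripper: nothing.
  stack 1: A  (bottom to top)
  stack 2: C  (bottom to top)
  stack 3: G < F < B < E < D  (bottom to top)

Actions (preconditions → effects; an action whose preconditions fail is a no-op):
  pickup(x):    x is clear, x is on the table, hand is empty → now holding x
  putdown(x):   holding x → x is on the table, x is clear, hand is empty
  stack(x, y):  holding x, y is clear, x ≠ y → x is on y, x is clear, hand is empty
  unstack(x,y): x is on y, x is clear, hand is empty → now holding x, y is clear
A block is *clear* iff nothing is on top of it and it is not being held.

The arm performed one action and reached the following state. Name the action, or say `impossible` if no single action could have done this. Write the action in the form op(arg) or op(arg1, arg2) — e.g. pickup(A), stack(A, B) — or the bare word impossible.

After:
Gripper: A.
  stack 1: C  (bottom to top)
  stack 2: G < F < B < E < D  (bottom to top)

target: towers=[C; G/F/B/E/D] holding=A
     unstack(D, E) → towers=[A; C; G/F/B/E] holding=D
         pickup(A) → towers=[C; G/F/B/E/D] holding=A  ← match
         pickup(C) → towers=[A; G/F/B/E/D] holding=C

pickup(A)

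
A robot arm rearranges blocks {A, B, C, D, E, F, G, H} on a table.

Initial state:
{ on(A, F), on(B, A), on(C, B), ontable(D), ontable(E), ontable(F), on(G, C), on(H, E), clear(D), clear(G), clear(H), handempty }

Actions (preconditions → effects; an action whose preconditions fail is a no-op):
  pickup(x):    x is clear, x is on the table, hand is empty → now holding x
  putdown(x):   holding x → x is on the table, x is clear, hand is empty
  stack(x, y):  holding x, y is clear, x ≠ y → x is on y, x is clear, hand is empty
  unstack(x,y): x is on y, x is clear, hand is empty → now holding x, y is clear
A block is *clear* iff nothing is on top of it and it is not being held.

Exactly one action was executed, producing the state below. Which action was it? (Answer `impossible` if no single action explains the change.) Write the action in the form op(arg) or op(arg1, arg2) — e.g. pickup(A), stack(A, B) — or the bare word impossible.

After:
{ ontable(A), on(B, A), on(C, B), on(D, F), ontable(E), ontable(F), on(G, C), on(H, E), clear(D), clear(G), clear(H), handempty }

impossible

target: towers=[A/B/C/G; E/H; F/D] holding=-
     unstack(G, C) → towers=[D; E/H; F/A/B/C] holding=G
     unstack(H, E) → towers=[D; E; F/A/B/C/G] holding=H
         pickup(D) → towers=[E/H; F/A/B/C/G] holding=D
none of the 3 applicable actions match → impossible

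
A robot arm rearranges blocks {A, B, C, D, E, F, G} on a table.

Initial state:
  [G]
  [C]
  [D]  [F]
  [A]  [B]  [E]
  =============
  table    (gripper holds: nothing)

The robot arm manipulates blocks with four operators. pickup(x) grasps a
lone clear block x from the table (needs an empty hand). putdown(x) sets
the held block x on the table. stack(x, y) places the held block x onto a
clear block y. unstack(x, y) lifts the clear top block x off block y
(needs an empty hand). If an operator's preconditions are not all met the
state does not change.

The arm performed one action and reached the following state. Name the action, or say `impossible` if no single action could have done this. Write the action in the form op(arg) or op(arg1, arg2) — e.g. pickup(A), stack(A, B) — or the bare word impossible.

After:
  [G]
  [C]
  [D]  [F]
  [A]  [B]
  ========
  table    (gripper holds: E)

pickup(E)

target: towers=[A/D/C/G; B/F] holding=E
     unstack(F, B) → towers=[A/D/C/G; B; E] holding=F
     unstack(G, C) → towers=[A/D/C; B/F; E] holding=G
         pickup(E) → towers=[A/D/C/G; B/F] holding=E  ← match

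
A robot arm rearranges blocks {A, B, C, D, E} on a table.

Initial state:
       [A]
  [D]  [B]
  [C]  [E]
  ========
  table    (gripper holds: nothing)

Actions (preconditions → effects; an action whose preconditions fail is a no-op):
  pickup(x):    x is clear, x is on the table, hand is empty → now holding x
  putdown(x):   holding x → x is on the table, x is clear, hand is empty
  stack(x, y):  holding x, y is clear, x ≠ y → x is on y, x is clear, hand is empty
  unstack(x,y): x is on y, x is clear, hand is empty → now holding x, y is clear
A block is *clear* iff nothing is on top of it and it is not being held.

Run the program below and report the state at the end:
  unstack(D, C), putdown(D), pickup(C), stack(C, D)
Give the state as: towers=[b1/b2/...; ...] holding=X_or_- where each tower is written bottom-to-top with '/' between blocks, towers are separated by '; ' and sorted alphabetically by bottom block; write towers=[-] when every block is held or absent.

towers=[D/C; E/B/A] holding=-

step 1 (unstack(D, C)): towers=[C; E/B/A] holding=D
step 2 (putdown(D)): towers=[C; D; E/B/A] holding=-
step 3 (pickup(C)): towers=[D; E/B/A] holding=C
step 4 (stack(C, D)): towers=[D/C; E/B/A] holding=-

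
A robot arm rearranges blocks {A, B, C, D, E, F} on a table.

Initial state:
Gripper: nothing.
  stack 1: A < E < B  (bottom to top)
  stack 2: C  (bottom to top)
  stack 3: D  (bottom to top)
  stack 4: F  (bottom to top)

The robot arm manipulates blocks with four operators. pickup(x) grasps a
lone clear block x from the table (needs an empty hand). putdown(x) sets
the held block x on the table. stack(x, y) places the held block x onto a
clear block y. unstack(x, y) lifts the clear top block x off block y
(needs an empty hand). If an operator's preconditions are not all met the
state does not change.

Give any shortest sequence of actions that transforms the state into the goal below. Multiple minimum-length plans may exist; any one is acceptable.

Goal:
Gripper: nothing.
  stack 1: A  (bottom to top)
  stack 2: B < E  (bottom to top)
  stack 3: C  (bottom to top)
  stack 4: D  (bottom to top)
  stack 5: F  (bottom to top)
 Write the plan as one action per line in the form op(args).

unstack(B, E)
putdown(B)
unstack(E, A)
stack(E, B)

step 1 (unstack(B, E)): towers=[A/E; C; D; F] holding=B
step 2 (putdown(B)): towers=[A/E; B; C; D; F] holding=-
step 3 (unstack(E, A)): towers=[A; B; C; D; F] holding=E
step 4 (stack(E, B)): towers=[A; B/E; C; D; F] holding=-
goal check: towers=[A; B/E; C; D; F] holding=- — reached (length 4, optimal by BFS)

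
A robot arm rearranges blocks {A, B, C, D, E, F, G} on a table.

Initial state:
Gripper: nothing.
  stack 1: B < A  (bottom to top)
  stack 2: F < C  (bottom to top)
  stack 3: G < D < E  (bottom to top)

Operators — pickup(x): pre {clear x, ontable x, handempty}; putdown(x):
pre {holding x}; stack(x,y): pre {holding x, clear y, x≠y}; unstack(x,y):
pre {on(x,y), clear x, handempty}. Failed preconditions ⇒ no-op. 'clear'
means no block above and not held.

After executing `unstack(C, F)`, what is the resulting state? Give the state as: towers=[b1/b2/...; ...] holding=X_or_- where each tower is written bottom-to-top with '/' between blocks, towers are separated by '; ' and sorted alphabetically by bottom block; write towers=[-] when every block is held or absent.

before: towers=[B/A; F/C; G/D/E] holding=-
pre[unstack(C, F)]: on(C,F) ✓, clear(C) ✓, handempty ✓
all met → apply unstack(C, F)
after:  towers=[B/A; F; G/D/E] holding=C

towers=[B/A; F; G/D/E] holding=C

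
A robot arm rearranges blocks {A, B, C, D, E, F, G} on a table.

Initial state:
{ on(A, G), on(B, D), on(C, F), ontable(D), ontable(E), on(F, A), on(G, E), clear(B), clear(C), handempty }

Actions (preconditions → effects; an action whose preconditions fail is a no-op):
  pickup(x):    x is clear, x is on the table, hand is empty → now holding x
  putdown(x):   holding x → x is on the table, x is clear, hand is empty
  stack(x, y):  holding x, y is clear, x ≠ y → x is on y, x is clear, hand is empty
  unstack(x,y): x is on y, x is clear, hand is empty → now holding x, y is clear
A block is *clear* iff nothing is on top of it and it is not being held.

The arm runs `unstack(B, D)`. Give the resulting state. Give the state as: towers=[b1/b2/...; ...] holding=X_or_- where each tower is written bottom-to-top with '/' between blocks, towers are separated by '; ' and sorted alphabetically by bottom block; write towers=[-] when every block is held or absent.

before: towers=[D/B; E/G/A/F/C] holding=-
pre[unstack(B, D)]: on(B,D) yes, clear(B) yes, handempty yes
all met → apply unstack(B, D)
after:  towers=[D; E/G/A/F/C] holding=B

towers=[D; E/G/A/F/C] holding=B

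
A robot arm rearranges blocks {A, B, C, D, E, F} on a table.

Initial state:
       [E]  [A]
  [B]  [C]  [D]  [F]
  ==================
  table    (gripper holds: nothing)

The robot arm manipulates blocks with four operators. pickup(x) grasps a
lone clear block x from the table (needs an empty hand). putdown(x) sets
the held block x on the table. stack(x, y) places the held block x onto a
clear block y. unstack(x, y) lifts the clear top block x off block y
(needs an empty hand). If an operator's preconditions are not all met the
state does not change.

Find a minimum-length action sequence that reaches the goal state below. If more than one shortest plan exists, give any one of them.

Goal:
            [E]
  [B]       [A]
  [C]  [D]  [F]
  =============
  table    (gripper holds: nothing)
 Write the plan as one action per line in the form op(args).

unstack(A, D)
stack(A, F)
unstack(E, C)
stack(E, A)
pickup(B)
stack(B, C)

step 1 (unstack(A, D)): towers=[B; C/E; D; F] holding=A
step 2 (stack(A, F)): towers=[B; C/E; D; F/A] holding=-
step 3 (unstack(E, C)): towers=[B; C; D; F/A] holding=E
step 4 (stack(E, A)): towers=[B; C; D; F/A/E] holding=-
step 5 (pickup(B)): towers=[C; D; F/A/E] holding=B
step 6 (stack(B, C)): towers=[C/B; D; F/A/E] holding=-
goal check: towers=[C/B; D; F/A/E] holding=- — reached (length 6, optimal by BFS)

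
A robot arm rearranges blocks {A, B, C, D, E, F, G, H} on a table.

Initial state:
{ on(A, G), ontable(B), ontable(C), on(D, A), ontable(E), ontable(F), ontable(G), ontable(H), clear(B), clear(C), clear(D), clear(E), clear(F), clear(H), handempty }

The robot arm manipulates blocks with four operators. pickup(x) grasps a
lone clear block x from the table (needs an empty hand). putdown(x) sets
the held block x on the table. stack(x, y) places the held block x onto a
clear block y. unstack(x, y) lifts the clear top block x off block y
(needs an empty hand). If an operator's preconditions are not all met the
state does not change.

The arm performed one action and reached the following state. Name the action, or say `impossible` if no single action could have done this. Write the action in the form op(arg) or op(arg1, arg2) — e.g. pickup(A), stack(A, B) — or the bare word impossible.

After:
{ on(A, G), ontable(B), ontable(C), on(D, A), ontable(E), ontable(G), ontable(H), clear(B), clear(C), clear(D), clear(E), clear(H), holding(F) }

pickup(F)

target: towers=[B; C; E; G/A/D; H] holding=F
         pickup(E) → towers=[B; C; F; G/A/D; H] holding=E
         pickup(H) → towers=[B; C; E; F; G/A/D] holding=H
         pickup(B) → towers=[C; E; F; G/A/D; H] holding=B
         pickup(F) → towers=[B; C; E; G/A/D; H] holding=F  ← match
     unstack(D, A) → towers=[B; C; E; F; G/A; H] holding=D
         pickup(C) → towers=[B; E; F; G/A/D; H] holding=C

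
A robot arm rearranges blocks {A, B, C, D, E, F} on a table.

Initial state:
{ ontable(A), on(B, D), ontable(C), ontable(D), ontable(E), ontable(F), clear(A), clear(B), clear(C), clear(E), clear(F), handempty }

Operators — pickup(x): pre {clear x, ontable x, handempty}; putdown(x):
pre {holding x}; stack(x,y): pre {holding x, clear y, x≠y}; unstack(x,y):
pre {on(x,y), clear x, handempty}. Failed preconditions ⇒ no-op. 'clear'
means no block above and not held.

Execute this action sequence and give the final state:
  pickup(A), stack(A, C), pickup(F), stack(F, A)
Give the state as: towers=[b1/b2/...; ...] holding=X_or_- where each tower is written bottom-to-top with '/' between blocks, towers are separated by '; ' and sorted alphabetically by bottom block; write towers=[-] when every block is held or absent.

towers=[C/A/F; D/B; E] holding=-

step 1 (pickup(A)): towers=[C; D/B; E; F] holding=A
step 2 (stack(A, C)): towers=[C/A; D/B; E; F] holding=-
step 3 (pickup(F)): towers=[C/A; D/B; E] holding=F
step 4 (stack(F, A)): towers=[C/A/F; D/B; E] holding=-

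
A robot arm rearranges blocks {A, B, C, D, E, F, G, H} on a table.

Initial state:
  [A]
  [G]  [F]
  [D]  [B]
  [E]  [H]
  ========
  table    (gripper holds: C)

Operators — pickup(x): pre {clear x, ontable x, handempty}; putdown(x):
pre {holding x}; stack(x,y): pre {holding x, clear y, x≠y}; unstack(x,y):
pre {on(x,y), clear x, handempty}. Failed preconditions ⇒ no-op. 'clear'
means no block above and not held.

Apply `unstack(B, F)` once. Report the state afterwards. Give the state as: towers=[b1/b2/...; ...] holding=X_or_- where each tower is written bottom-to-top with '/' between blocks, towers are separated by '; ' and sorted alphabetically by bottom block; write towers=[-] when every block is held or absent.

towers=[E/D/G/A; H/B/F] holding=C

before: towers=[E/D/G/A; H/B/F] holding=C
pre[unstack(B, F)]: on(B,F) no, clear(B) no, handempty no
on(B,F), clear(B), handempty unmet → unstack(B, F) is a no-op
after:  towers=[E/D/G/A; H/B/F] holding=C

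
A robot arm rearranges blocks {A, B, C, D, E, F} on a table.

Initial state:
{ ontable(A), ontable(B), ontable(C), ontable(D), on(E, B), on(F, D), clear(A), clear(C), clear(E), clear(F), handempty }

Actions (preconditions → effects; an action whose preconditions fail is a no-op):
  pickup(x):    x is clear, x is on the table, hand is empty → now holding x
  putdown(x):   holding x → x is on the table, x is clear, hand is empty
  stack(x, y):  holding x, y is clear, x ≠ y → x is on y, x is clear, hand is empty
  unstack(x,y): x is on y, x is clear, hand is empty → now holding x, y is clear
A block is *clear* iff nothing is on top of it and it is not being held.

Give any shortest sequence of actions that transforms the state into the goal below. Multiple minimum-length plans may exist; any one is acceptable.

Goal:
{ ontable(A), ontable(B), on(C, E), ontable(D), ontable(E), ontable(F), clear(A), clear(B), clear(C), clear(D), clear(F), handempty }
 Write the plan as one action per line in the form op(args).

step 1 (unstack(F, D)): towers=[A; B/E; C; D] holding=F
step 2 (putdown(F)): towers=[A; B/E; C; D; F] holding=-
step 3 (unstack(E, B)): towers=[A; B; C; D; F] holding=E
step 4 (putdown(E)): towers=[A; B; C; D; E; F] holding=-
step 5 (pickup(C)): towers=[A; B; D; E; F] holding=C
step 6 (stack(C, E)): towers=[A; B; D; E/C; F] holding=-
goal check: towers=[A; B; D; E/C; F] holding=- — reached (length 6, optimal by BFS)

unstack(F, D)
putdown(F)
unstack(E, B)
putdown(E)
pickup(C)
stack(C, E)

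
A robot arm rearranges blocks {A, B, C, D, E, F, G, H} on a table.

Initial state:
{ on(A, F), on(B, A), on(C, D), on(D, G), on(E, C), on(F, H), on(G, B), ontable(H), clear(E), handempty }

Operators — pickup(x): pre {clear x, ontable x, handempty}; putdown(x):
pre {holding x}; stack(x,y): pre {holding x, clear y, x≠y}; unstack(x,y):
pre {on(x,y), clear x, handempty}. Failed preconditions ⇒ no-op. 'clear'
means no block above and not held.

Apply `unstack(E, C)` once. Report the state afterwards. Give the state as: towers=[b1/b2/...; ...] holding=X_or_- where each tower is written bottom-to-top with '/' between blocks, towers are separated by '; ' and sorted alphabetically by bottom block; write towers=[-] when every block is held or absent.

towers=[H/F/A/B/G/D/C] holding=E

before: towers=[H/F/A/B/G/D/C/E] holding=-
pre[unstack(E, C)]: on(E,C) ok, clear(E) ok, handempty ok
all met → apply unstack(E, C)
after:  towers=[H/F/A/B/G/D/C] holding=E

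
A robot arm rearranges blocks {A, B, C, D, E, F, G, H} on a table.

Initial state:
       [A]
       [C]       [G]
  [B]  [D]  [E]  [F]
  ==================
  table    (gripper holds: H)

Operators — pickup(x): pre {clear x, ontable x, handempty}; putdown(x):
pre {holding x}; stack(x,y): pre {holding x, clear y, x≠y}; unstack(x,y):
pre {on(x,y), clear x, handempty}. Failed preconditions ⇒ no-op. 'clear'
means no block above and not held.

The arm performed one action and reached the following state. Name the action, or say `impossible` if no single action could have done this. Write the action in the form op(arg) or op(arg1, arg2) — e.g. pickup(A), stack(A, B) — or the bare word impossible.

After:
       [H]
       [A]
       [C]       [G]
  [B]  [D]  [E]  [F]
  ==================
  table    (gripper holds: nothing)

target: towers=[B; D/C/A/H; E; F/G] holding=-
        putdown(H) → towers=[B; D/C/A; E; F/G; H] holding=-
       stack(H, G) → towers=[B; D/C/A; E; F/G/H] holding=-
       stack(H, A) → towers=[B; D/C/A/H; E; F/G] holding=-  ← match
       stack(H, E) → towers=[B; D/C/A; E/H; F/G] holding=-
       stack(H, B) → towers=[B/H; D/C/A; E; F/G] holding=-

stack(H, A)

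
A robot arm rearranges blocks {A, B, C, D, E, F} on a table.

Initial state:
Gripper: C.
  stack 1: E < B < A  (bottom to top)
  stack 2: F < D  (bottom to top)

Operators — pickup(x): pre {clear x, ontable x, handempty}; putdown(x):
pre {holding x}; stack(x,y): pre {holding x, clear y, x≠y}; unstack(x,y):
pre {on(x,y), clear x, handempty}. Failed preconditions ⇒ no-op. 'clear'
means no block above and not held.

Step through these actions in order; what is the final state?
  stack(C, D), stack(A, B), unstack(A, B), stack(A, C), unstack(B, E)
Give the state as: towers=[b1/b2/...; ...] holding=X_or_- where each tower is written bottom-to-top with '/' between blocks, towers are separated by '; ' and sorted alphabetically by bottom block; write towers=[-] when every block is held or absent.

step 1 (stack(C, D)): towers=[E/B/A; F/D/C] holding=-
step 2 (stack(A, B)) [no-op]: towers=[E/B/A; F/D/C] holding=-
step 3 (unstack(A, B)): towers=[E/B; F/D/C] holding=A
step 4 (stack(A, C)): towers=[E/B; F/D/C/A] holding=-
step 5 (unstack(B, E)): towers=[E; F/D/C/A] holding=B

towers=[E; F/D/C/A] holding=B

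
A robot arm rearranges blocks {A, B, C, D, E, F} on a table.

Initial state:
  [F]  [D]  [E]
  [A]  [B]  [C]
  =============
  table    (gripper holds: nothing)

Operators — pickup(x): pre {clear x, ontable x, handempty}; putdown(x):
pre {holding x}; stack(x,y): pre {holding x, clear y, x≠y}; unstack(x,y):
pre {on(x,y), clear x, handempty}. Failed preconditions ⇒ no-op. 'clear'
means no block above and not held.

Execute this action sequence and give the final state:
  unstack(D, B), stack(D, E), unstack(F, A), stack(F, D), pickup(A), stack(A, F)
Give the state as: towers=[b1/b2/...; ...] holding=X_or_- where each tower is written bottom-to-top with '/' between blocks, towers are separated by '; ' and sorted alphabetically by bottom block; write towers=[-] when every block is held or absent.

towers=[B; C/E/D/F/A] holding=-

step 1 (unstack(D, B)): towers=[A/F; B; C/E] holding=D
step 2 (stack(D, E)): towers=[A/F; B; C/E/D] holding=-
step 3 (unstack(F, A)): towers=[A; B; C/E/D] holding=F
step 4 (stack(F, D)): towers=[A; B; C/E/D/F] holding=-
step 5 (pickup(A)): towers=[B; C/E/D/F] holding=A
step 6 (stack(A, F)): towers=[B; C/E/D/F/A] holding=-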